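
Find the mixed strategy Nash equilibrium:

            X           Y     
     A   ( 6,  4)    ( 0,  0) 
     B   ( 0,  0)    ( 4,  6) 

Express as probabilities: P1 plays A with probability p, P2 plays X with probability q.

p = 0.6, q = 0.4

Work:
Find probabilities that make opponent indifferent:
P2 chooses q to make P1 indifferent between A and B
P1 chooses p to make P2 indifferent between X and Y
Mixed NE: P1 plays (A: 0.6, B: 0.4), P2 plays (X: 0.4, Y: 0.6)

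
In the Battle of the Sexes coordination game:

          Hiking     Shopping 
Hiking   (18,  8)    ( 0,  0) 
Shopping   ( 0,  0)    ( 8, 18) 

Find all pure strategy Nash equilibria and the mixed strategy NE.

Pure NE: (Hiking, Hiking) and (Shopping, Shopping); Mixed NE: p = 0.6923, q = 0.3077

Work:
Check pure NE:
(Hiking, Hiking): (18, 8) - no unilateral deviation beneficial
(Shopping, Shopping): (8, 18) - no unilateral deviation beneficial
Mixed NE: P1 plays Hiking with p = 0.6923, P2 plays Hiking with q = 0.3077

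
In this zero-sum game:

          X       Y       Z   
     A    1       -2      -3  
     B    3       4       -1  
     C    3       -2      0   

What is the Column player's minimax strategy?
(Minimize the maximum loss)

Column should play Z, value = 0

Work:
Column player minimizes Row's maximum payoff:
Column X: max payoff to Row = 3
Column Y: max payoff to Row = 4
Column Z: max payoff to Row = 0
Minimum is 0, achieved by column Z.
Minimax strategy: Z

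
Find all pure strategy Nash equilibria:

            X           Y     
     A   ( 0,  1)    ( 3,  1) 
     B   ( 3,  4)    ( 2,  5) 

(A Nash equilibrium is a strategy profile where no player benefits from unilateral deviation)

Nash equilibrium: (A, Y)

Work:
Best responses:
  P1 vs X: payoffs [0, 3] → best response B (payoff 3)
  P1 vs Y: payoffs [3, 2] → best response A (payoff 3)
  P2 vs A: payoffs [1, 1] → best response X/Y (payoff 1)
  P2 vs B: payoffs [4, 5] → best response Y (payoff 5)
Mutual best responses: (A,Y) → Nash equilibria.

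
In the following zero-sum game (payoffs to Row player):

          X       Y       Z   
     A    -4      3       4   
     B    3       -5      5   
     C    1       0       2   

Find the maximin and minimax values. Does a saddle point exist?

Maximin = 0, Minimax = 3, Saddle: False

Work:
Row minimums: [-4, -5, 0] → maximin = 0
Column maximums: [3, 3, 5] → minimax = 3
No saddle point (maximin ≠ minimax). Mixed strategy needed.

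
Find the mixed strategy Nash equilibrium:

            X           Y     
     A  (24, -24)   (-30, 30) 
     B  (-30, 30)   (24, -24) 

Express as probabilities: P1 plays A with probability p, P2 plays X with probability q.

p = 0.5, q = 0.5

Work:
Find probabilities that make opponent indifferent:
P2 chooses q to make P1 indifferent between A and B
P1 chooses p to make P2 indifferent between X and Y
Mixed NE: P1 plays (A: 0.5, B: 0.5), P2 plays (X: 0.5, Y: 0.5)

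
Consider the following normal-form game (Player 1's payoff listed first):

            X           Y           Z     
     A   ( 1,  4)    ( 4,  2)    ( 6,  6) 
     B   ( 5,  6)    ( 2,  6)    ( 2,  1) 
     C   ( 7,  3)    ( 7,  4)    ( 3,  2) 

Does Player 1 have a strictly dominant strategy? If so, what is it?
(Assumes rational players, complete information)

No strictly dominant strategy exists for Player 1

Work:
A strategy strictly dominates another if it gives a strictly higher payoff against every opponent action. Compare each pair of P1's strategies column-by-column:
  A vs B: [1 vs 5, 4 vs 2, 6 vs 2] → A does not strictly dominate B (column X: 1 ≤ 5)
  A vs C: [1 vs 7, 4 vs 7, 6 vs 3] → A does not strictly dominate C (column X: 1 ≤ 7)
  B vs A: [5 vs 1, 2 vs 4, 2 vs 6] → B does not strictly dominate A (column Y: 2 ≤ 4)
  B vs C: [5 vs 7, 2 vs 7, 2 vs 3] → B does not strictly dominate C (column X: 5 ≤ 7)
  C vs A: [7 vs 1, 7 vs 4, 3 vs 6] → C does not strictly dominate A (column Z: 3 ≤ 6)
  C vs B: [7 vs 5, 7 vs 2, 3 vs 2] → C strictly dominates B
No single strategy strictly dominates all others → no strictly dominant strategy.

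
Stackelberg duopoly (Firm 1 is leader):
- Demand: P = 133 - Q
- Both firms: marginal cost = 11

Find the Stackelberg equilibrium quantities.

q₁* (leader) = 61.0, q₂* (follower) = 30.5

Work:
Follower's reaction: q₂ = (a - c - q₁)/2
Leader substitutes: π₁ = q₁·(a - q₁ - (a-c-q₁)/2 - c)
FOC: q₁* = (133 - 11)/2 = 61.00
Then: q₂* = (133 - 11 - 61.0)/2 = 30.50
Leader has first-mover advantage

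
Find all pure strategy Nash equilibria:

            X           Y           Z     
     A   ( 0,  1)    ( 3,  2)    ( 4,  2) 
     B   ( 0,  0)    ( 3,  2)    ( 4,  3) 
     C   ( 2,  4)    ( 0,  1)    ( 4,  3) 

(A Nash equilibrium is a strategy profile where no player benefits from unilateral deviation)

Nash equilibrium: (A, Y), (A, Z), (B, Z), (C, X)

Work:
Best responses:
  P1 vs X: payoffs [0, 0, 2] → best response C (payoff 2)
  P1 vs Y: payoffs [3, 3, 0] → best response A/B (payoff 3)
  P1 vs Z: payoffs [4, 4, 4] → best response A/B/C (payoff 4)
  P2 vs A: payoffs [1, 2, 2] → best response Y/Z (payoff 2)
  P2 vs B: payoffs [0, 2, 3] → best response Z (payoff 3)
  P2 vs C: payoffs [4, 1, 3] → best response X (payoff 4)
Mutual best responses: (A,Y), (A,Z), (B,Z), (C,X) → Nash equilibria.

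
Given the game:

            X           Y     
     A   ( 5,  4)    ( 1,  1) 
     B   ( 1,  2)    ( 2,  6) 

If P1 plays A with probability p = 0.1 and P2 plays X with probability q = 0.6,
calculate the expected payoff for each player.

E[P1] = 1.6, E[P2] = 3.52

Work:
E[P1] = p·q·π₁(A,X) + p·(1-q)·π₁(A,Y) + (1-p)·q·π₁(B,X) + (1-p)·(1-q)·π₁(B,Y)
= 0.1·0.6·5 + 0.1·0.4·1 + 0.9·0.6·1 + 0.9·0.4·2
= 1.6

E[P2] = 3.52 (similar calculation)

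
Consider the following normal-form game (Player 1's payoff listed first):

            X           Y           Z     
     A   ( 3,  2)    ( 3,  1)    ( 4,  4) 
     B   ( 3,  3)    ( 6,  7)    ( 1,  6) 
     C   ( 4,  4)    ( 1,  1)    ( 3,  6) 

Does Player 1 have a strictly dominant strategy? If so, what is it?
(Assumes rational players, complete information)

No strictly dominant strategy exists for Player 1

Work:
A strategy strictly dominates another if it gives a strictly higher payoff against every opponent action. Compare each pair of P1's strategies column-by-column:
  A vs B: [3 vs 3, 3 vs 6, 4 vs 1] → A does not strictly dominate B (column X: 3 ≤ 3)
  A vs C: [3 vs 4, 3 vs 1, 4 vs 3] → A does not strictly dominate C (column X: 3 ≤ 4)
  B vs A: [3 vs 3, 6 vs 3, 1 vs 4] → B does not strictly dominate A (column X: 3 ≤ 3)
  B vs C: [3 vs 4, 6 vs 1, 1 vs 3] → B does not strictly dominate C (column X: 3 ≤ 4)
  C vs A: [4 vs 3, 1 vs 3, 3 vs 4] → C does not strictly dominate A (column Y: 1 ≤ 3)
  C vs B: [4 vs 3, 1 vs 6, 3 vs 1] → C does not strictly dominate B (column Y: 1 ≤ 6)
No single strategy strictly dominates all others → no strictly dominant strategy.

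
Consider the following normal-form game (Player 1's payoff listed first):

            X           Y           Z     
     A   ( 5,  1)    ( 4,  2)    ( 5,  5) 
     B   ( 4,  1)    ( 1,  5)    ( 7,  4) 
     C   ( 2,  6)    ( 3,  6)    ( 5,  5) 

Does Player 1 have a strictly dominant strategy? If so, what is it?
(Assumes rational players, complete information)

No strictly dominant strategy exists for Player 1

Work:
A strategy strictly dominates another if it gives a strictly higher payoff against every opponent action. Compare each pair of P1's strategies column-by-column:
  A vs B: [5 vs 4, 4 vs 1, 5 vs 7] → A does not strictly dominate B (column Z: 5 ≤ 7)
  A vs C: [5 vs 2, 4 vs 3, 5 vs 5] → A does not strictly dominate C (column Z: 5 ≤ 5)
  B vs A: [4 vs 5, 1 vs 4, 7 vs 5] → B does not strictly dominate A (column X: 4 ≤ 5)
  B vs C: [4 vs 2, 1 vs 3, 7 vs 5] → B does not strictly dominate C (column Y: 1 ≤ 3)
  C vs A: [2 vs 5, 3 vs 4, 5 vs 5] → C does not strictly dominate A (column X: 2 ≤ 5)
  C vs B: [2 vs 4, 3 vs 1, 5 vs 7] → C does not strictly dominate B (column X: 2 ≤ 4)
No single strategy strictly dominates all others → no strictly dominant strategy.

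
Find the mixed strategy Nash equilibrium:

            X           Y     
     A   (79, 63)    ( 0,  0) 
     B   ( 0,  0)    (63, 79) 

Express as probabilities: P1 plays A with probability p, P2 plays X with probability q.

p = 0.5563, q = 0.4437

Work:
Find probabilities that make opponent indifferent:
P2 chooses q to make P1 indifferent between A and B
P1 chooses p to make P2 indifferent between X and Y
Mixed NE: P1 plays (A: 0.5563, B: 0.4437), P2 plays (X: 0.4437, Y: 0.5563)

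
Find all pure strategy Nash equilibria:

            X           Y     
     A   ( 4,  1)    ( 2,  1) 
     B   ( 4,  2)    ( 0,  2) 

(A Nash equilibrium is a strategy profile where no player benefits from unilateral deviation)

Nash equilibrium: (A, X), (A, Y), (B, X)

Work:
Best responses:
  P1 vs X: payoffs [4, 4] → best response A/B (payoff 4)
  P1 vs Y: payoffs [2, 0] → best response A (payoff 2)
  P2 vs A: payoffs [1, 1] → best response X/Y (payoff 1)
  P2 vs B: payoffs [2, 2] → best response X/Y (payoff 2)
Mutual best responses: (A,X), (A,Y), (B,X) → Nash equilibria.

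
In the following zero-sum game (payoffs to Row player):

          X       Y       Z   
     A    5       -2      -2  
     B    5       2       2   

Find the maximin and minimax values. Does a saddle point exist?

Maximin = 2, Minimax = 2, Saddle: True

Work:
Row minimums: [-2, 2] → maximin = 2
Column maximums: [5, 2, 2] → minimax = 2
Saddle point exists! Game value = 2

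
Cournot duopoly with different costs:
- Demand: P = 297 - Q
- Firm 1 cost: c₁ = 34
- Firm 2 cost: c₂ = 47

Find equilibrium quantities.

q₁* = 92.0, q₂* = 79.0

Work:
Reaction: q₁ = (297 - 34 - q₂)/2
Reaction: q₂ = (297 - 47 - q₁)/2
Solve simultaneously:
q₁* = (297 - 2×34 + 47)/3 = 92.0
q₂* = (297 - 2×47 + 34)/3 = 79.0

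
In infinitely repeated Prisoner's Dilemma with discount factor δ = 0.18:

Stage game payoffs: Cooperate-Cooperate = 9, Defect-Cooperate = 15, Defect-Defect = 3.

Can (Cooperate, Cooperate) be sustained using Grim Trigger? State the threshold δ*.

δ* = 0.5; since δ = 0.18 < 0.5, cooperation cannot be sustained

Work:
For Grim Trigger:
Cooperate forever: 9/(1-δ)
Defect then punished: 15 + 3·δ/(1-δ)
Need: 9/(1-δ) ≥ 15 + 3·δ/(1-δ)
Solving: δ ≥ (T-R)/(T-P) = (15-9)/(15-3) = 0.5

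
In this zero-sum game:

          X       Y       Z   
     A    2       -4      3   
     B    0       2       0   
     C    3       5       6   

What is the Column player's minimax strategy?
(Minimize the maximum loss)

Column should play X, value = 3

Work:
Column player minimizes Row's maximum payoff:
Column X: max payoff to Row = 3
Column Y: max payoff to Row = 5
Column Z: max payoff to Row = 6
Minimum is 3, achieved by column X.
Minimax strategy: X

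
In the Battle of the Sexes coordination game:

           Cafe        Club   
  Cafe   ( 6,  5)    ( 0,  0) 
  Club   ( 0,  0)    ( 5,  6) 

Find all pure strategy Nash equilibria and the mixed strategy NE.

Pure NE: (Cafe, Cafe) and (Club, Club); Mixed NE: p = 0.5455, q = 0.4545

Work:
Check pure NE:
(Cafe, Cafe): (6, 5) - no unilateral deviation beneficial
(Club, Club): (5, 6) - no unilateral deviation beneficial
Mixed NE: P1 plays Cafe with p = 0.5455, P2 plays Cafe with q = 0.4545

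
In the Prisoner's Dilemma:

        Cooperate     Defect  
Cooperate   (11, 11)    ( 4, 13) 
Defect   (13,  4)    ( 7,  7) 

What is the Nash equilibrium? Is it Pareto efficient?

(Defect, Defect) is NE; not Pareto efficient

Work:
Defect dominates Cooperate for both players:
If P2 cooperates: Defect (13) > Cooperate (11)
If P2 defects: Defect (7) > Cooperate (4)
NE: (Defect, Defect) with payoff (7, 7)
But (Cooperate, Cooperate) = (11, 11) Pareto dominates (7, 7)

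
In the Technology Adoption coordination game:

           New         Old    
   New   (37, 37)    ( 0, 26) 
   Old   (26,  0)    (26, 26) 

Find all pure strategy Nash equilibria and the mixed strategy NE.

Pure NE: (New, New) and (Old, Old); Mixed NE: p = 0.7027, q = 0.7027

Work:
Check pure NE:
(New, New): (37, 37) - no unilateral deviation beneficial
(Old, Old): (26, 26) - no unilateral deviation beneficial
Mixed NE: P1 plays New with p = 0.7027, P2 plays New with q = 0.7027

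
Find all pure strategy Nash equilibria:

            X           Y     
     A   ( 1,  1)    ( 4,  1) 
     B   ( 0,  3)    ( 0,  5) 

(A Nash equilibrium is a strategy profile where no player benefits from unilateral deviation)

Nash equilibrium: (A, X), (A, Y)

Work:
Best responses:
  P1 vs X: payoffs [1, 0] → best response A (payoff 1)
  P1 vs Y: payoffs [4, 0] → best response A (payoff 4)
  P2 vs A: payoffs [1, 1] → best response X/Y (payoff 1)
  P2 vs B: payoffs [3, 5] → best response Y (payoff 5)
Mutual best responses: (A,X), (A,Y) → Nash equilibria.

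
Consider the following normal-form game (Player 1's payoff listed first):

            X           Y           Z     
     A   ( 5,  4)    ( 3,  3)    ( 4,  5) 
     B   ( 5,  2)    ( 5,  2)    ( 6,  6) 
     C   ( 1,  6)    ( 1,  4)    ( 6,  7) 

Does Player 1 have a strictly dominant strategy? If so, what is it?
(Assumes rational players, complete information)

No strictly dominant strategy exists for Player 1

Work:
A strategy strictly dominates another if it gives a strictly higher payoff against every opponent action. Compare each pair of P1's strategies column-by-column:
  A vs B: [5 vs 5, 3 vs 5, 4 vs 6] → A does not strictly dominate B (column X: 5 ≤ 5)
  A vs C: [5 vs 1, 3 vs 1, 4 vs 6] → A does not strictly dominate C (column Z: 4 ≤ 6)
  B vs A: [5 vs 5, 5 vs 3, 6 vs 4] → B does not strictly dominate A (column X: 5 ≤ 5)
  B vs C: [5 vs 1, 5 vs 1, 6 vs 6] → B does not strictly dominate C (column Z: 6 ≤ 6)
  C vs A: [1 vs 5, 1 vs 3, 6 vs 4] → C does not strictly dominate A (column X: 1 ≤ 5)
  C vs B: [1 vs 5, 1 vs 5, 6 vs 6] → C does not strictly dominate B (column X: 1 ≤ 5)
No single strategy strictly dominates all others → no strictly dominant strategy.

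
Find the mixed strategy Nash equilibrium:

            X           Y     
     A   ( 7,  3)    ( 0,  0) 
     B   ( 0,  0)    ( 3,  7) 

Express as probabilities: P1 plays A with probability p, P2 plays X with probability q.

p = 0.7, q = 0.3

Work:
Find probabilities that make opponent indifferent:
P2 chooses q to make P1 indifferent between A and B
P1 chooses p to make P2 indifferent between X and Y
Mixed NE: P1 plays (A: 0.7, B: 0.3), P2 plays (X: 0.3, Y: 0.7)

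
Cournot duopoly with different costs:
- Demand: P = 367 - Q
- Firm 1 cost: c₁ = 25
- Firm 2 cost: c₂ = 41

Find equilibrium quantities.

q₁* = 119.33, q₂* = 103.33

Work:
Reaction: q₁ = (367 - 25 - q₂)/2
Reaction: q₂ = (367 - 41 - q₁)/2
Solve simultaneously:
q₁* = (367 - 2×25 + 41)/3 = 119.33
q₂* = (367 - 2×41 + 25)/3 = 103.33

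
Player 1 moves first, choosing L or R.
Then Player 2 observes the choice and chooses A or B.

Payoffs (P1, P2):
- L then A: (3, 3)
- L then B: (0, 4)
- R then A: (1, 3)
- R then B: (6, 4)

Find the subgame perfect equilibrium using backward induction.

P1 plays R, P2 plays B after L and B after R; Payoff (6, 4)

Work:
Backward induction:
After L: P2 chooses B → P1 gets 0
After R: P2 chooses B → P1 gets 6
P1 chooses R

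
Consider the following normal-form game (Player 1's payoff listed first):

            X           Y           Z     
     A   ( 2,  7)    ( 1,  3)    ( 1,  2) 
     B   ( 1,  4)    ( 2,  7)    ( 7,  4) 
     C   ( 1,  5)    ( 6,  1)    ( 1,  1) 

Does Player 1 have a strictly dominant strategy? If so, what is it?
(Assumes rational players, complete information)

No strictly dominant strategy exists for Player 1

Work:
A strategy strictly dominates another if it gives a strictly higher payoff against every opponent action. Compare each pair of P1's strategies column-by-column:
  A vs B: [2 vs 1, 1 vs 2, 1 vs 7] → A does not strictly dominate B (column Y: 1 ≤ 2)
  A vs C: [2 vs 1, 1 vs 6, 1 vs 1] → A does not strictly dominate C (column Y: 1 ≤ 6)
  B vs A: [1 vs 2, 2 vs 1, 7 vs 1] → B does not strictly dominate A (column X: 1 ≤ 2)
  B vs C: [1 vs 1, 2 vs 6, 7 vs 1] → B does not strictly dominate C (column X: 1 ≤ 1)
  C vs A: [1 vs 2, 6 vs 1, 1 vs 1] → C does not strictly dominate A (column X: 1 ≤ 2)
  C vs B: [1 vs 1, 6 vs 2, 1 vs 7] → C does not strictly dominate B (column X: 1 ≤ 1)
No single strategy strictly dominates all others → no strictly dominant strategy.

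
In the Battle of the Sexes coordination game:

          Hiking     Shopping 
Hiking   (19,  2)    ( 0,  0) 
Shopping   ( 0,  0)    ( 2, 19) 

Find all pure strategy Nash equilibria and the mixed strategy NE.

Pure NE: (Hiking, Hiking) and (Shopping, Shopping); Mixed NE: p = 0.9048, q = 0.0952

Work:
Check pure NE:
(Hiking, Hiking): (19, 2) - no unilateral deviation beneficial
(Shopping, Shopping): (2, 19) - no unilateral deviation beneficial
Mixed NE: P1 plays Hiking with p = 0.9048, P2 plays Hiking with q = 0.0952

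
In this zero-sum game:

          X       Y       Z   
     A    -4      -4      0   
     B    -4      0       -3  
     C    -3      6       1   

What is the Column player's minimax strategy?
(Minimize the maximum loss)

Column should play X, value = -3

Work:
Column player minimizes Row's maximum payoff:
Column X: max payoff to Row = -3
Column Y: max payoff to Row = 6
Column Z: max payoff to Row = 1
Minimum is -3, achieved by column X.
Minimax strategy: X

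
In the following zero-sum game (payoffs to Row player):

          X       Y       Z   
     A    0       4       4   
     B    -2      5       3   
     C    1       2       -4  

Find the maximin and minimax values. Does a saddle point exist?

Maximin = 0, Minimax = 1, Saddle: False

Work:
Row minimums: [0, -2, -4] → maximin = 0
Column maximums: [1, 5, 4] → minimax = 1
No saddle point (maximin ≠ minimax). Mixed strategy needed.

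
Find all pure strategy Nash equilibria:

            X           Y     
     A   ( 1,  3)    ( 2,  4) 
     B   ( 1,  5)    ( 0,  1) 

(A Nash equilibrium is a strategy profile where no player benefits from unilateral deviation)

Nash equilibrium: (A, Y), (B, X)

Work:
Best responses:
  P1 vs X: payoffs [1, 1] → best response A/B (payoff 1)
  P1 vs Y: payoffs [2, 0] → best response A (payoff 2)
  P2 vs A: payoffs [3, 4] → best response Y (payoff 4)
  P2 vs B: payoffs [5, 1] → best response X (payoff 5)
Mutual best responses: (A,Y), (B,X) → Nash equilibria.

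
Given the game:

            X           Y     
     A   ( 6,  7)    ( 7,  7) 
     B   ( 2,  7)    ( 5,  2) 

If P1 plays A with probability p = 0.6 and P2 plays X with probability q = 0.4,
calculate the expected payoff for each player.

E[P1] = 5.48, E[P2] = 5.8

Work:
E[P1] = p·q·π₁(A,X) + p·(1-q)·π₁(A,Y) + (1-p)·q·π₁(B,X) + (1-p)·(1-q)·π₁(B,Y)
= 0.6·0.4·6 + 0.6·0.6·7 + 0.4·0.4·2 + 0.4·0.6·5
= 5.48

E[P2] = 5.8 (similar calculation)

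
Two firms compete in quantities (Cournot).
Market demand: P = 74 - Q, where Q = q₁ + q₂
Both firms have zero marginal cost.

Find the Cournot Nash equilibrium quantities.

q₁* = q₂* = 24.67; P* = 24.67

Work:
Profit: π_i = P·q_i = (a - q_i - q_j)·q_i
FOC: ∂π_i/∂q_i = a - 2q_i - q_j = 0
Reaction function: q_i = (74 - q_j)/2
Symmetry: q* = 74/3 = 24.67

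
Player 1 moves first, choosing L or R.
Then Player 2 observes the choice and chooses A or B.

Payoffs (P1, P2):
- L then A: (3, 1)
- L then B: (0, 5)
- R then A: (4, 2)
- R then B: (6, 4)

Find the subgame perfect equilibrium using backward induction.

P1 plays R, P2 plays B after L and B after R; Payoff (6, 4)

Work:
Backward induction:
After L: P2 chooses B → P1 gets 0
After R: P2 chooses B → P1 gets 6
P1 chooses R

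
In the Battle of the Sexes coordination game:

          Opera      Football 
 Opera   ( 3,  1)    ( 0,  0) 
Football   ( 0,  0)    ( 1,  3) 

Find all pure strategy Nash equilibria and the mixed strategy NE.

Pure NE: (Opera, Opera) and (Football, Football); Mixed NE: p = 0.75, q = 0.25

Work:
Check pure NE:
(Opera, Opera): (3, 1) - no unilateral deviation beneficial
(Football, Football): (1, 3) - no unilateral deviation beneficial
Mixed NE: P1 plays Opera with p = 0.75, P2 plays Opera with q = 0.25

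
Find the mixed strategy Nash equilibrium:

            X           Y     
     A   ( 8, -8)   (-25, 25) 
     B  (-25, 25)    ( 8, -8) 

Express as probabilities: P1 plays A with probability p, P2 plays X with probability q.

p = 0.5, q = 0.5

Work:
Find probabilities that make opponent indifferent:
P2 chooses q to make P1 indifferent between A and B
P1 chooses p to make P2 indifferent between X and Y
Mixed NE: P1 plays (A: 0.5, B: 0.5), P2 plays (X: 0.5, Y: 0.5)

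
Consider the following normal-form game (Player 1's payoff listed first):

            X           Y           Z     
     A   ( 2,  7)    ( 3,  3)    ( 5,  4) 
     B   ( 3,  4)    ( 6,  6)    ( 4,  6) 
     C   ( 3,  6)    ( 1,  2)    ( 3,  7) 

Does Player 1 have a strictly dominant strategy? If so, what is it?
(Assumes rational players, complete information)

No strictly dominant strategy exists for Player 1

Work:
A strategy strictly dominates another if it gives a strictly higher payoff against every opponent action. Compare each pair of P1's strategies column-by-column:
  A vs B: [2 vs 3, 3 vs 6, 5 vs 4] → A does not strictly dominate B (column X: 2 ≤ 3)
  A vs C: [2 vs 3, 3 vs 1, 5 vs 3] → A does not strictly dominate C (column X: 2 ≤ 3)
  B vs A: [3 vs 2, 6 vs 3, 4 vs 5] → B does not strictly dominate A (column Z: 4 ≤ 5)
  B vs C: [3 vs 3, 6 vs 1, 4 vs 3] → B does not strictly dominate C (column X: 3 ≤ 3)
  C vs A: [3 vs 2, 1 vs 3, 3 vs 5] → C does not strictly dominate A (column Y: 1 ≤ 3)
  C vs B: [3 vs 3, 1 vs 6, 3 vs 4] → C does not strictly dominate B (column X: 3 ≤ 3)
No single strategy strictly dominates all others → no strictly dominant strategy.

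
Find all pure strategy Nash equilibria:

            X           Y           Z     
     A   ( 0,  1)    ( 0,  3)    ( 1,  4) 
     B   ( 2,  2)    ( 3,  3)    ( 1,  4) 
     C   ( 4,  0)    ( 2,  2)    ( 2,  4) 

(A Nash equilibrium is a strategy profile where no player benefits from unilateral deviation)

Nash equilibrium: (C, Z)

Work:
Best responses:
  P1 vs X: payoffs [0, 2, 4] → best response C (payoff 4)
  P1 vs Y: payoffs [0, 3, 2] → best response B (payoff 3)
  P1 vs Z: payoffs [1, 1, 2] → best response C (payoff 2)
  P2 vs A: payoffs [1, 3, 4] → best response Z (payoff 4)
  P2 vs B: payoffs [2, 3, 4] → best response Z (payoff 4)
  P2 vs C: payoffs [0, 2, 4] → best response Z (payoff 4)
Mutual best responses: (C,Z) → Nash equilibria.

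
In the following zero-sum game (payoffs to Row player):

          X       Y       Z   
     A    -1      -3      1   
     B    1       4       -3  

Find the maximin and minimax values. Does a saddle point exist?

Maximin = -3, Minimax = 1, Saddle: False

Work:
Row minimums: [-3, -3] → maximin = -3
Column maximums: [1, 4, 1] → minimax = 1
No saddle point (maximin ≠ minimax). Mixed strategy needed.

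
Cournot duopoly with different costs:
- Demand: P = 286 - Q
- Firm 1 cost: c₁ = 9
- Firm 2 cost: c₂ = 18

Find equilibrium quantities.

q₁* = 95.33, q₂* = 86.33

Work:
Reaction: q₁ = (286 - 9 - q₂)/2
Reaction: q₂ = (286 - 18 - q₁)/2
Solve simultaneously:
q₁* = (286 - 2×9 + 18)/3 = 95.33
q₂* = (286 - 2×18 + 9)/3 = 86.33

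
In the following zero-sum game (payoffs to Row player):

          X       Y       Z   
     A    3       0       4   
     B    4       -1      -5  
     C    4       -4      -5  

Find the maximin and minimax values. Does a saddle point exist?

Maximin = 0, Minimax = 0, Saddle: True

Work:
Row minimums: [0, -5, -5] → maximin = 0
Column maximums: [4, 0, 4] → minimax = 0
Saddle point exists! Game value = 0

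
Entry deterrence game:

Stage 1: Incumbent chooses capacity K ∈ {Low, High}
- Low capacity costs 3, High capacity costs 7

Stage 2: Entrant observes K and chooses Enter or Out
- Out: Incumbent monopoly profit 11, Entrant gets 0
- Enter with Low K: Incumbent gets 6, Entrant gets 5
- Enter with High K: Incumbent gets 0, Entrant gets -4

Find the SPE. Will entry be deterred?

SPE: (High, Enter|Low, Out|High); Entry deterred. Incumbent net profit = 4

Work:
After Low K: Entrant enters (5 > 0)
After High K: Entrant stays out (-4 < 0)
Incumbent: Low → 6−3=3, High → 11−7=4
Incumbent chooses High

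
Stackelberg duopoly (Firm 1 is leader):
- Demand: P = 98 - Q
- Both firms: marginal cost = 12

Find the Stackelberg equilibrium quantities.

q₁* (leader) = 43.0, q₂* (follower) = 21.5

Work:
Follower's reaction: q₂ = (a - c - q₁)/2
Leader substitutes: π₁ = q₁·(a - q₁ - (a-c-q₁)/2 - c)
FOC: q₁* = (98 - 12)/2 = 43.00
Then: q₂* = (98 - 12 - 43.0)/2 = 21.50
Leader has first-mover advantage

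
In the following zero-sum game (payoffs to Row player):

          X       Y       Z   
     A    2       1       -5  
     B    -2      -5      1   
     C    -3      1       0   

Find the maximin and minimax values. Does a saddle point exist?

Maximin = -3, Minimax = 1, Saddle: False

Work:
Row minimums: [-5, -5, -3] → maximin = -3
Column maximums: [2, 1, 1] → minimax = 1
No saddle point (maximin ≠ minimax). Mixed strategy needed.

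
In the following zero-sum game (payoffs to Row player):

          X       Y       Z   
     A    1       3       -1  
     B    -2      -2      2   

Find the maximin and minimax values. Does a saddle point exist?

Maximin = -1, Minimax = 1, Saddle: False

Work:
Row minimums: [-1, -2] → maximin = -1
Column maximums: [1, 3, 2] → minimax = 1
No saddle point (maximin ≠ minimax). Mixed strategy needed.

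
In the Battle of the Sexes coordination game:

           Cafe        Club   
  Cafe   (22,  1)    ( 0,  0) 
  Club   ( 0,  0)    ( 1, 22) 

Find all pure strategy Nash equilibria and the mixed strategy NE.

Pure NE: (Cafe, Cafe) and (Club, Club); Mixed NE: p = 0.9565, q = 0.0435

Work:
Check pure NE:
(Cafe, Cafe): (22, 1) - no unilateral deviation beneficial
(Club, Club): (1, 22) - no unilateral deviation beneficial
Mixed NE: P1 plays Cafe with p = 0.9565, P2 plays Cafe with q = 0.0435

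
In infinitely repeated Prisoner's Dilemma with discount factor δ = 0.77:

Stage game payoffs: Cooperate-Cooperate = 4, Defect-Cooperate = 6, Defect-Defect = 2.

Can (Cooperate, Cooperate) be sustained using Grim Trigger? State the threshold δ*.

δ* = 0.5; since δ = 0.77 ≥ 0.5, cooperation can be sustained

Work:
For Grim Trigger:
Cooperate forever: 4/(1-δ)
Defect then punished: 6 + 2·δ/(1-δ)
Need: 4/(1-δ) ≥ 6 + 2·δ/(1-δ)
Solving: δ ≥ (T-R)/(T-P) = (6-4)/(6-2) = 0.5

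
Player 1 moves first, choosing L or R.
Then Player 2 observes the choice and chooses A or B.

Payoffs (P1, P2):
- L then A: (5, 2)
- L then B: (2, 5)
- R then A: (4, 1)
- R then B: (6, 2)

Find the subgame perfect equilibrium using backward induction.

P1 plays R, P2 plays B after L and B after R; Payoff (6, 2)

Work:
Backward induction:
After L: P2 chooses B → P1 gets 2
After R: P2 chooses B → P1 gets 6
P1 chooses R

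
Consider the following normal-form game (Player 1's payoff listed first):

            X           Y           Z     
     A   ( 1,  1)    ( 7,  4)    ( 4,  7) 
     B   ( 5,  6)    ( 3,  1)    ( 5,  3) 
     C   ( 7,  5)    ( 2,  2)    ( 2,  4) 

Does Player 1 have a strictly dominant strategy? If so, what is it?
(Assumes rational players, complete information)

No strictly dominant strategy exists for Player 1

Work:
A strategy strictly dominates another if it gives a strictly higher payoff against every opponent action. Compare each pair of P1's strategies column-by-column:
  A vs B: [1 vs 5, 7 vs 3, 4 vs 5] → A does not strictly dominate B (column X: 1 ≤ 5)
  A vs C: [1 vs 7, 7 vs 2, 4 vs 2] → A does not strictly dominate C (column X: 1 ≤ 7)
  B vs A: [5 vs 1, 3 vs 7, 5 vs 4] → B does not strictly dominate A (column Y: 3 ≤ 7)
  B vs C: [5 vs 7, 3 vs 2, 5 vs 2] → B does not strictly dominate C (column X: 5 ≤ 7)
  C vs A: [7 vs 1, 2 vs 7, 2 vs 4] → C does not strictly dominate A (column Y: 2 ≤ 7)
  C vs B: [7 vs 5, 2 vs 3, 2 vs 5] → C does not strictly dominate B (column Y: 2 ≤ 3)
No single strategy strictly dominates all others → no strictly dominant strategy.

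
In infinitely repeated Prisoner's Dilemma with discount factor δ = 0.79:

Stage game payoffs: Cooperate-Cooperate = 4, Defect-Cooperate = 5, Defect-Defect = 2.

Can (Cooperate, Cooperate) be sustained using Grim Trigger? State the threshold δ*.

δ* = 0.3333; since δ = 0.79 ≥ 0.3333, cooperation can be sustained

Work:
For Grim Trigger:
Cooperate forever: 4/(1-δ)
Defect then punished: 5 + 2·δ/(1-δ)
Need: 4/(1-δ) ≥ 5 + 2·δ/(1-δ)
Solving: δ ≥ (T-R)/(T-P) = (5-4)/(5-2) = 0.3333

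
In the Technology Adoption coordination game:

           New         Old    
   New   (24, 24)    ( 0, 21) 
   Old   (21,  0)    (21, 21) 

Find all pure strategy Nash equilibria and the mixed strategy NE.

Pure NE: (New, New) and (Old, Old); Mixed NE: p = 0.875, q = 0.875

Work:
Check pure NE:
(New, New): (24, 24) - no unilateral deviation beneficial
(Old, Old): (21, 21) - no unilateral deviation beneficial
Mixed NE: P1 plays New with p = 0.875, P2 plays New with q = 0.875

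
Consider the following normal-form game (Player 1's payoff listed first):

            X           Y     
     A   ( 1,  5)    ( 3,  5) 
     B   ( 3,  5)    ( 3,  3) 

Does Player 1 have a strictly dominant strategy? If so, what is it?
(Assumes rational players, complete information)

No strictly dominant strategy exists for Player 1

Work:
A strategy strictly dominates another if it gives a strictly higher payoff against every opponent action. Compare each pair of P1's strategies column-by-column:
  A vs B: [1 vs 3, 3 vs 3] → A does not strictly dominate B (column X: 1 ≤ 3)
  B vs A: [3 vs 1, 3 vs 3] → B does not strictly dominate A (column Y: 3 ≤ 3)
No single strategy strictly dominates all others → no strictly dominant strategy.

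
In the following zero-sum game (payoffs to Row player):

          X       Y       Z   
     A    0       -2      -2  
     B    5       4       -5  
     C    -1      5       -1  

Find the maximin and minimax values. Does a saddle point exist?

Maximin = -1, Minimax = -1, Saddle: True

Work:
Row minimums: [-2, -5, -1] → maximin = -1
Column maximums: [5, 5, -1] → minimax = -1
Saddle point exists! Game value = -1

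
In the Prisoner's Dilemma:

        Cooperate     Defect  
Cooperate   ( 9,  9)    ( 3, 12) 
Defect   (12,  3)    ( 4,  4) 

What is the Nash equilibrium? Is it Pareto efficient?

(Defect, Defect) is NE; not Pareto efficient

Work:
Defect dominates Cooperate for both players:
If P2 cooperates: Defect (12) > Cooperate (9)
If P2 defects: Defect (4) > Cooperate (3)
NE: (Defect, Defect) with payoff (4, 4)
But (Cooperate, Cooperate) = (9, 9) Pareto dominates (4, 4)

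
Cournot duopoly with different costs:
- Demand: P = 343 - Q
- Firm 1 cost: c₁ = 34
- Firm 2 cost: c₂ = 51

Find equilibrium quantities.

q₁* = 108.67, q₂* = 91.67

Work:
Reaction: q₁ = (343 - 34 - q₂)/2
Reaction: q₂ = (343 - 51 - q₁)/2
Solve simultaneously:
q₁* = (343 - 2×34 + 51)/3 = 108.67
q₂* = (343 - 2×51 + 34)/3 = 91.67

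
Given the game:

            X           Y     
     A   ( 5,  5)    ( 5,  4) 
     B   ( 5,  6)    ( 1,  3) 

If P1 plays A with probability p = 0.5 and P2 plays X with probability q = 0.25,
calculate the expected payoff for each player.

E[P1] = 3.5, E[P2] = 4.0

Work:
E[P1] = p·q·π₁(A,X) + p·(1-q)·π₁(A,Y) + (1-p)·q·π₁(B,X) + (1-p)·(1-q)·π₁(B,Y)
= 0.5·0.25·5 + 0.5·0.75·5 + 0.5·0.25·5 + 0.5·0.75·1
= 3.5

E[P2] = 4.0 (similar calculation)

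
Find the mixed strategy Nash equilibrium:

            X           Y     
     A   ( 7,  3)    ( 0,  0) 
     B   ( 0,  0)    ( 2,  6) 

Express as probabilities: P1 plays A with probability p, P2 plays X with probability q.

p = 0.6667, q = 0.2222

Work:
Find probabilities that make opponent indifferent:
P2 chooses q to make P1 indifferent between A and B
P1 chooses p to make P2 indifferent between X and Y
Mixed NE: P1 plays (A: 0.6667, B: 0.3333), P2 plays (X: 0.2222, Y: 0.7778)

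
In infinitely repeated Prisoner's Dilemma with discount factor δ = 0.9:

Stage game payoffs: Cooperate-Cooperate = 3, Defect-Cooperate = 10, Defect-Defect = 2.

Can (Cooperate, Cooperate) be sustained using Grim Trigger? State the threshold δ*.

δ* = 0.875; since δ = 0.9 ≥ 0.875, cooperation can be sustained

Work:
For Grim Trigger:
Cooperate forever: 3/(1-δ)
Defect then punished: 10 + 2·δ/(1-δ)
Need: 3/(1-δ) ≥ 10 + 2·δ/(1-δ)
Solving: δ ≥ (T-R)/(T-P) = (10-3)/(10-2) = 0.875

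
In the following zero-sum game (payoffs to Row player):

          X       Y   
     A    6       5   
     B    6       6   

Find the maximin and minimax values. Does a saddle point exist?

Maximin = 6, Minimax = 6, Saddle: True

Work:
Row minimums: [5, 6] → maximin = 6
Column maximums: [6, 6] → minimax = 6
Saddle point exists! Game value = 6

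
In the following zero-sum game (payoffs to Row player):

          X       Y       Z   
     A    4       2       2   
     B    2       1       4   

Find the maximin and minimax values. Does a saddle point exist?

Maximin = 2, Minimax = 2, Saddle: True

Work:
Row minimums: [2, 1] → maximin = 2
Column maximums: [4, 2, 4] → minimax = 2
Saddle point exists! Game value = 2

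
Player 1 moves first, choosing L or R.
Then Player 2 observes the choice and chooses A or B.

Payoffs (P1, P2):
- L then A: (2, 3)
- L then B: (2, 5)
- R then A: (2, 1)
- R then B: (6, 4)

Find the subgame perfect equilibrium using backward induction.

P1 plays R, P2 plays B after L and B after R; Payoff (6, 4)

Work:
Backward induction:
After L: P2 chooses B → P1 gets 2
After R: P2 chooses B → P1 gets 6
P1 chooses R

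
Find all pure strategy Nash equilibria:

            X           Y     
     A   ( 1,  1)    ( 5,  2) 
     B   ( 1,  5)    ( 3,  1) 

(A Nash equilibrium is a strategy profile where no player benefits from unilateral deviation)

Nash equilibrium: (A, Y), (B, X)

Work:
Best responses:
  P1 vs X: payoffs [1, 1] → best response A/B (payoff 1)
  P1 vs Y: payoffs [5, 3] → best response A (payoff 5)
  P2 vs A: payoffs [1, 2] → best response Y (payoff 2)
  P2 vs B: payoffs [5, 1] → best response X (payoff 5)
Mutual best responses: (A,Y), (B,X) → Nash equilibria.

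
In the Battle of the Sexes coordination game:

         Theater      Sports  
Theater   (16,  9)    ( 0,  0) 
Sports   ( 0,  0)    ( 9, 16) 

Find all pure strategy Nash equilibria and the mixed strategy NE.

Pure NE: (Theater, Theater) and (Sports, Sports); Mixed NE: p = 0.64, q = 0.36

Work:
Check pure NE:
(Theater, Theater): (16, 9) - no unilateral deviation beneficial
(Sports, Sports): (9, 16) - no unilateral deviation beneficial
Mixed NE: P1 plays Theater with p = 0.64, P2 plays Theater with q = 0.36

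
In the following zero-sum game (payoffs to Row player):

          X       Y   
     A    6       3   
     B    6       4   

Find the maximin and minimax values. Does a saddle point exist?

Maximin = 4, Minimax = 4, Saddle: True

Work:
Row minimums: [3, 4] → maximin = 4
Column maximums: [6, 4] → minimax = 4
Saddle point exists! Game value = 4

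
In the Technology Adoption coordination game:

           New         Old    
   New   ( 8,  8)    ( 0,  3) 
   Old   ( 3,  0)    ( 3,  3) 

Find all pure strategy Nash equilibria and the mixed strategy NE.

Pure NE: (New, New) and (Old, Old); Mixed NE: p = 0.375, q = 0.375

Work:
Check pure NE:
(New, New): (8, 8) - no unilateral deviation beneficial
(Old, Old): (3, 3) - no unilateral deviation beneficial
Mixed NE: P1 plays New with p = 0.375, P2 plays New with q = 0.375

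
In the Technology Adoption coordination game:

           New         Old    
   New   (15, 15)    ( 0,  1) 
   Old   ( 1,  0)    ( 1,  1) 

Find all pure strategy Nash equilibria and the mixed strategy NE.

Pure NE: (New, New) and (Old, Old); Mixed NE: p = 0.0667, q = 0.0667

Work:
Check pure NE:
(New, New): (15, 15) - no unilateral deviation beneficial
(Old, Old): (1, 1) - no unilateral deviation beneficial
Mixed NE: P1 plays New with p = 0.0667, P2 plays New with q = 0.0667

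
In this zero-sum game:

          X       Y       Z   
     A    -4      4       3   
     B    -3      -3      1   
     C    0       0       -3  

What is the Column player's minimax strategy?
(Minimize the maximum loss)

Column should play X, value = 0

Work:
Column player minimizes Row's maximum payoff:
Column X: max payoff to Row = 0
Column Y: max payoff to Row = 4
Column Z: max payoff to Row = 3
Minimum is 0, achieved by column X.
Minimax strategy: X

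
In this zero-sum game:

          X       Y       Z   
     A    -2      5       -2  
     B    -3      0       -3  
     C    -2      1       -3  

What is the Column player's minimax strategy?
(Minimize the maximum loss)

Column should play X or Z (all achieve the minimum), value = -2

Work:
Column player minimizes Row's maximum payoff:
Column X: max payoff to Row = -2
Column Y: max payoff to Row = 5
Column Z: max payoff to Row = -2
Minimum is -2, achieved by columns X, Z (tied).
Each of X or Z is a minimax strategy.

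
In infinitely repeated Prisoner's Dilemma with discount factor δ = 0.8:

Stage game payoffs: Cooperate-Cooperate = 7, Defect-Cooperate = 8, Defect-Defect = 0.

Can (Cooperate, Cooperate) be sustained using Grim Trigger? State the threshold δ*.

δ* = 0.125; since δ = 0.8 ≥ 0.125, cooperation can be sustained

Work:
For Grim Trigger:
Cooperate forever: 7/(1-δ)
Defect then punished: 8 + 0·δ/(1-δ)
Need: 7/(1-δ) ≥ 8 + 0·δ/(1-δ)
Solving: δ ≥ (T-R)/(T-P) = (8-7)/(8-0) = 0.125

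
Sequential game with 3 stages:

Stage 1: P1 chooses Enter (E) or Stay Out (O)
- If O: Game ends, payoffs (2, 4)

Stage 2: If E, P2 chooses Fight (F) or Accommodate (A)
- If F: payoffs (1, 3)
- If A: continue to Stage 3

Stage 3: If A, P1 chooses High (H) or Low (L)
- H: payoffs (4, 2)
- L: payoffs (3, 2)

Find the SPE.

SPE: (O, F, H); Outcome (2, 4)

Work:
Stage 3: P1 chooses H (4 vs 3)
Stage 2: P2: F->3, A->2 (anticipating H). Choose F
Stage 1: P1: O->2, E->1 (anticipating F, H). Choose O
SPE path: O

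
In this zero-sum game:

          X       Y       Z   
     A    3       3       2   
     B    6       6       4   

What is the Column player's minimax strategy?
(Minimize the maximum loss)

Column should play Z, value = 4

Work:
Column player minimizes Row's maximum payoff:
Column X: max payoff to Row = 6
Column Y: max payoff to Row = 6
Column Z: max payoff to Row = 4
Minimum is 4, achieved by column Z.
Minimax strategy: Z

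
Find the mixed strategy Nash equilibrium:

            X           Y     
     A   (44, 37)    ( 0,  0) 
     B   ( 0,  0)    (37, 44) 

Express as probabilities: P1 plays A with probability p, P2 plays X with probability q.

p = 0.5432, q = 0.4568

Work:
Find probabilities that make opponent indifferent:
P2 chooses q to make P1 indifferent between A and B
P1 chooses p to make P2 indifferent between X and Y
Mixed NE: P1 plays (A: 0.5432, B: 0.4568), P2 plays (X: 0.4568, Y: 0.5432)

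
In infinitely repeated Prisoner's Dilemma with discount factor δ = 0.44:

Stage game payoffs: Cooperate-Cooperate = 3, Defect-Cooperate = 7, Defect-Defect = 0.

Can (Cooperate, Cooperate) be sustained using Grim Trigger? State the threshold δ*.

δ* = 0.5714; since δ = 0.44 < 0.5714, cooperation cannot be sustained

Work:
For Grim Trigger:
Cooperate forever: 3/(1-δ)
Defect then punished: 7 + 0·δ/(1-δ)
Need: 3/(1-δ) ≥ 7 + 0·δ/(1-δ)
Solving: δ ≥ (T-R)/(T-P) = (7-3)/(7-0) = 0.5714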